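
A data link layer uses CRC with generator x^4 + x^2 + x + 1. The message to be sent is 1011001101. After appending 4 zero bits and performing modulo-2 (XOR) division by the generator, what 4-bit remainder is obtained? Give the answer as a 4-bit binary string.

Append 4 zeros: 10110011010000. Divide by 10111 (XOR where the leading bit is 1):
  pos 0: 10110 XOR 10111 = 00001
  pos 4: 10110 XOR 10111 = 00001
  pos 8: 11000 XOR 10111 = 01111
  pos 9: 11110 XOR 10111 = 01001
Remainder (last 4 bits) = 1001. This is the CRC / FCS.

1001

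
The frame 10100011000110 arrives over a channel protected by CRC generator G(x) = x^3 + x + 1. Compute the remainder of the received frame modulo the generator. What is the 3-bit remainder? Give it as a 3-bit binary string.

001

Modulo-2 division of 10100011000110 by 1011:
  pos 0: 1010 XOR 1011 = 0001
  pos 3: 1001 XOR 1011 = 0010
  pos 5: 1010 XOR 1011 = 0001
  pos 8: 1001 XOR 1011 = 0010
  pos 10: 1010 XOR 1011 = 0001
Remainder = 001 (nonzero — an error is detected).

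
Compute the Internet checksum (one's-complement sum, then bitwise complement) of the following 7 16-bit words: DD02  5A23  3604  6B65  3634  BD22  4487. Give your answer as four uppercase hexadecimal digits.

One's-complement addition (fold any carry out of bit 15 back into bit 0):
  0xDD02 + 0x5A23 = 0x13725 → wrap carry → 0x3726
  0x3726 + 0x3604 = 0x06D2A
  0x6D2A + 0x6B65 = 0x0D88F
  0xD88F + 0x3634 = 0x10EC3 → wrap carry → 0x0EC4
  0x0EC4 + 0xBD22 = 0x0CBE6
  0xCBE6 + 0x4487 = 0x1106D → wrap carry → 0x106E
One's-complement sum = 0x106E.
Checksum = ~0x106E & 0xFFFF = 0xEF91.

EF91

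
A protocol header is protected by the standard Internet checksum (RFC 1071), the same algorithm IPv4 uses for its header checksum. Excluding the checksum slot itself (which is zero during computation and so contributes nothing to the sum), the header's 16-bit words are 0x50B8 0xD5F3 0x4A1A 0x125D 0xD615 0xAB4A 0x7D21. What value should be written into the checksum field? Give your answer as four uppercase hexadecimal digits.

One's-complement addition (fold any carry out of bit 15 back into bit 0):
  0x50B8 + 0xD5F3 = 0x126AB → wrap carry → 0x26AC
  0x26AC + 0x4A1A = 0x070C6
  0x70C6 + 0x125D = 0x08323
  0x8323 + 0xD615 = 0x15938 → wrap carry → 0x5939
  0x5939 + 0xAB4A = 0x10483 → wrap carry → 0x0484
  0x0484 + 0x7D21 = 0x081A5
One's-complement sum = 0x81A5.
Checksum = ~0x81A5 & 0xFFFF = 0x7E5A.

7E5A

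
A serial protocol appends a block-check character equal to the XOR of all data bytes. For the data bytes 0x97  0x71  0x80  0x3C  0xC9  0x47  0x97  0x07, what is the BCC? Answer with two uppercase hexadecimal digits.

XOR the bytes together:
  start with 0x97
  0x97 ⊕ 0x71 = 0xE6
  0xE6 ⊕ 0x80 = 0x66
  0x66 ⊕ 0x3C = 0x5A
  0x5A ⊕ 0xC9 = 0x93
  0x93 ⊕ 0x47 = 0xD4
  0xD4 ⊕ 0x97 = 0x43
  0x43 ⊕ 0x07 = 0x44

44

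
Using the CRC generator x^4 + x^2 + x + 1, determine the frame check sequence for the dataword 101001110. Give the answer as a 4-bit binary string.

Append 4 zeros: 1010011100000. Divide by 10111 (XOR where the leading bit is 1):
  pos 0: 10100 XOR 10111 = 00011
  pos 3: 11111 XOR 10111 = 01000
  pos 4: 10000 XOR 10111 = 00111
  pos 6: 11100 XOR 10111 = 01011
  pos 7: 10110 XOR 10111 = 00001
Remainder (last 4 bits) = 0010. This is the CRC / FCS.

0010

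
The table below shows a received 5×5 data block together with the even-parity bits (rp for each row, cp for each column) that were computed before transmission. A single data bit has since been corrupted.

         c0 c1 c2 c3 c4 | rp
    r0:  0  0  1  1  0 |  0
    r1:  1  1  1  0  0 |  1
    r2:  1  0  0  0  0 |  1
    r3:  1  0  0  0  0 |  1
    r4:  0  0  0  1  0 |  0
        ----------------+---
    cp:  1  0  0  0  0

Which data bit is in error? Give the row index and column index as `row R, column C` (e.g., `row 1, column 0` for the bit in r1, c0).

row 4, column 1

Recompute each row's even parity and compare to rp:
  r0: data parity 0, sent rp 0 → ok
  r1: data parity 1, sent rp 1 → ok
  r2: data parity 1, sent rp 1 → ok
  r3: data parity 1, sent rp 1 → ok
  r4: data parity 1, sent rp 0 → mismatch
Recompute each column's even parity and compare to cp:
  c0: data parity 1, sent cp 1 → ok
  c1: data parity 1, sent cp 0 → mismatch
  c2: data parity 0, sent cp 0 → ok
  c3: data parity 0, sent cp 0 → ok
  c4: data parity 0, sent cp 0 → ok
Exactly one row (r4) and one column (c1) fail → the flipped bit is at their intersection.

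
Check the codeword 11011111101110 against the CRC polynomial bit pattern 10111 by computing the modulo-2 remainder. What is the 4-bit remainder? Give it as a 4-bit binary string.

0001

Modulo-2 division of 11011111101110 by 10111:
  pos 0: 11011 XOR 10111 = 01100
  pos 1: 11001 XOR 10111 = 01110
  pos 2: 11101 XOR 10111 = 01010
  pos 3: 10101 XOR 10111 = 00010
  pos 6: 10101 XOR 10111 = 00010
  pos 9: 10110 XOR 10111 = 00001
Remainder = 0001 (nonzero — an error is detected).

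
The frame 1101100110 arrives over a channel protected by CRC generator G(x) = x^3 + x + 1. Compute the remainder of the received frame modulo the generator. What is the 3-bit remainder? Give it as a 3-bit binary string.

010

Modulo-2 division of 1101100110 by 1011:
  pos 0: 1101 XOR 1011 = 0110
  pos 1: 1101 XOR 1011 = 0110
  pos 2: 1100 XOR 1011 = 0111
  pos 3: 1110 XOR 1011 = 0101
  pos 4: 1011 XOR 1011 = 0000
Remainder = 010 (nonzero — an error is detected).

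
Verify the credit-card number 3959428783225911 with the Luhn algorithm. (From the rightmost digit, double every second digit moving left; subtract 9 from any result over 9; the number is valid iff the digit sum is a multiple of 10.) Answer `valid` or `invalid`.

invalid

From the right, keep odd positions and double even positions (subtract 9 from any doubled value over 9):
  doubled (positions 2,4,...): 2 1 4 7 7 8 1 6 → sum 36
  kept (positions 1,3,...): 1 9 2 3 7 2 9 9 → sum 42
Total = 78.
78 mod 10 = 8, so the number is invalid.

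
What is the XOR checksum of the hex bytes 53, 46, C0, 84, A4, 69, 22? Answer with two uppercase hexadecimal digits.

XOR the bytes together:
  start with 0x53
  0x53 ⊕ 0x46 = 0x15
  0x15 ⊕ 0xC0 = 0xD5
  0xD5 ⊕ 0x84 = 0x51
  0x51 ⊕ 0xA4 = 0xF5
  0xF5 ⊕ 0x69 = 0x9C
  0x9C ⊕ 0x22 = 0xBE

BE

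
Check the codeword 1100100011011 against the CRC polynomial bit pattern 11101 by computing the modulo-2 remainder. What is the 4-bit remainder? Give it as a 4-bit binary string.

1110

Modulo-2 division of 1100100011011 by 11101:
  pos 0: 11001 XOR 11101 = 00100
  pos 2: 10000 XOR 11101 = 01101
  pos 3: 11010 XOR 11101 = 00111
  pos 5: 11111 XOR 11101 = 00010
  pos 8: 10011 XOR 11101 = 01110
Remainder = 1110 (nonzero — an error is detected).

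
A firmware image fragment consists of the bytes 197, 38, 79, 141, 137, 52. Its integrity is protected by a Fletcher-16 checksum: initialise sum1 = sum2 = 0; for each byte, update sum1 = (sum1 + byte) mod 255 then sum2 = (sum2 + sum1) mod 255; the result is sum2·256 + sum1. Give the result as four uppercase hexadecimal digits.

Running sums (mod 255):
  after byte 0 (197): sum1=197, sum2=197
  after byte 1 (38): sum1=235, sum2=177
  after byte 2 (79): sum1=59, sum2=236
  after byte 3 (141): sum1=200, sum2=181
  after byte 4 (137): sum1=82, sum2=8
  after byte 5 (52): sum1=134, sum2=142
Checksum = sum2·256 + sum1 = 142·256 + 134 = 36486 = 0x8E86.

8E86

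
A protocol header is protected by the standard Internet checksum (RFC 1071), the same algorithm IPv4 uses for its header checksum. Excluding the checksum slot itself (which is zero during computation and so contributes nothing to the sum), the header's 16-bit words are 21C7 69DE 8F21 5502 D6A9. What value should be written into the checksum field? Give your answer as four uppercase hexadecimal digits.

One's-complement addition (fold any carry out of bit 15 back into bit 0):
  0x21C7 + 0x69DE = 0x08BA5
  0x8BA5 + 0x8F21 = 0x11AC6 → wrap carry → 0x1AC7
  0x1AC7 + 0x5502 = 0x06FC9
  0x6FC9 + 0xD6A9 = 0x14672 → wrap carry → 0x4673
One's-complement sum = 0x4673.
Checksum = ~0x4673 & 0xFFFF = 0xB98C.

B98C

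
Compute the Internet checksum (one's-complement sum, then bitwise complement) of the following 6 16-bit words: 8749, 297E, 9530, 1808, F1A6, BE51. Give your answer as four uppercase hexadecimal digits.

One's-complement addition (fold any carry out of bit 15 back into bit 0):
  0x8749 + 0x297E = 0x0B0C7
  0xB0C7 + 0x9530 = 0x145F7 → wrap carry → 0x45F8
  0x45F8 + 0x1808 = 0x05E00
  0x5E00 + 0xF1A6 = 0x14FA6 → wrap carry → 0x4FA7
  0x4FA7 + 0xBE51 = 0x10DF8 → wrap carry → 0x0DF9
One's-complement sum = 0x0DF9.
Checksum = ~0x0DF9 & 0xFFFF = 0xF206.

F206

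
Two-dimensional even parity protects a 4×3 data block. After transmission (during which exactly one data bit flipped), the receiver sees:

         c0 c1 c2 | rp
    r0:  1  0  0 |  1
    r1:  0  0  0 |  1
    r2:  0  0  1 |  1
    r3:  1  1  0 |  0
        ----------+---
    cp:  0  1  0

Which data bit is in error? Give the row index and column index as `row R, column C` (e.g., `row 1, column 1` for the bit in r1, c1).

row 1, column 2

Recompute each row's even parity and compare to rp:
  r0: data parity 1, sent rp 1 → ok
  r1: data parity 0, sent rp 1 → mismatch
  r2: data parity 1, sent rp 1 → ok
  r3: data parity 0, sent rp 0 → ok
Recompute each column's even parity and compare to cp:
  c0: data parity 0, sent cp 0 → ok
  c1: data parity 1, sent cp 1 → ok
  c2: data parity 1, sent cp 0 → mismatch
Exactly one row (r1) and one column (c2) fail → the flipped bit is at their intersection.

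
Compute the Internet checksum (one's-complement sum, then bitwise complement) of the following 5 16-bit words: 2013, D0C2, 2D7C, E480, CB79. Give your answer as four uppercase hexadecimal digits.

31B3

One's-complement addition (fold any carry out of bit 15 back into bit 0):
  0x2013 + 0xD0C2 = 0x0F0D5
  0xF0D5 + 0x2D7C = 0x11E51 → wrap carry → 0x1E52
  0x1E52 + 0xE480 = 0x102D2 → wrap carry → 0x02D3
  0x02D3 + 0xCB79 = 0x0CE4C
One's-complement sum = 0xCE4C.
Checksum = ~0xCE4C & 0xFFFF = 0x31B3.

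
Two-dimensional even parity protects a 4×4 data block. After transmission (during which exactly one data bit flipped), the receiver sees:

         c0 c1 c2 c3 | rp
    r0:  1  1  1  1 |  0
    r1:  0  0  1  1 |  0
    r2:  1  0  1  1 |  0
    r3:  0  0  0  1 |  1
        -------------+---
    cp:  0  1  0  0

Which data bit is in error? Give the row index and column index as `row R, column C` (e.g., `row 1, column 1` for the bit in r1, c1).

row 2, column 2

Recompute each row's even parity and compare to rp:
  r0: data parity 0, sent rp 0 → ok
  r1: data parity 0, sent rp 0 → ok
  r2: data parity 1, sent rp 0 → mismatch
  r3: data parity 1, sent rp 1 → ok
Recompute each column's even parity and compare to cp:
  c0: data parity 0, sent cp 0 → ok
  c1: data parity 1, sent cp 1 → ok
  c2: data parity 1, sent cp 0 → mismatch
  c3: data parity 0, sent cp 0 → ok
Exactly one row (r2) and one column (c2) fail → the flipped bit is at their intersection.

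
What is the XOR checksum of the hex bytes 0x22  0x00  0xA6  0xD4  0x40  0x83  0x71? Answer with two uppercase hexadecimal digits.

E2

XOR the bytes together:
  start with 0x22
  0x22 ⊕ 0x00 = 0x22
  0x22 ⊕ 0xA6 = 0x84
  0x84 ⊕ 0xD4 = 0x50
  0x50 ⊕ 0x40 = 0x10
  0x10 ⊕ 0x83 = 0x93
  0x93 ⊕ 0x71 = 0xE2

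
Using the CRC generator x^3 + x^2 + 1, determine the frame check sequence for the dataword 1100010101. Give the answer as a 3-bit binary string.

011

Append 3 zeros: 1100010101000. Divide by 1101 (XOR where the leading bit is 1):
  pos 0: 1100 XOR 1101 = 0001
  pos 3: 1010 XOR 1101 = 0111
  pos 4: 1111 XOR 1101 = 0010
  pos 6: 1001 XOR 1101 = 0100
  pos 7: 1000 XOR 1101 = 0101
  pos 8: 1010 XOR 1101 = 0111
  pos 9: 1110 XOR 1101 = 0011
Remainder (last 3 bits) = 011. This is the CRC / FCS.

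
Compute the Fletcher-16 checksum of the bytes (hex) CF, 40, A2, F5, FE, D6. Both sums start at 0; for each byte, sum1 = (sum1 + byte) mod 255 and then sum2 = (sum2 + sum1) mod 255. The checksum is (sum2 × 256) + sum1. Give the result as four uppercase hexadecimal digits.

617E

Running sums (mod 255):
  after byte 0 (CF): sum1=207, sum2=207
  after byte 1 (40): sum1=16, sum2=223
  after byte 2 (A2): sum1=178, sum2=146
  after byte 3 (F5): sum1=168, sum2=59
  after byte 4 (FE): sum1=167, sum2=226
  after byte 5 (D6): sum1=126, sum2=97
Checksum = sum2·256 + sum1 = 97·256 + 126 = 24958 = 0x617E.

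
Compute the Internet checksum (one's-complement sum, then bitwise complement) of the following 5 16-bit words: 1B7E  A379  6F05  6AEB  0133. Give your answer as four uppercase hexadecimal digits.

65E4

One's-complement addition (fold any carry out of bit 15 back into bit 0):
  0x1B7E + 0xA379 = 0x0BEF7
  0xBEF7 + 0x6F05 = 0x12DFC → wrap carry → 0x2DFD
  0x2DFD + 0x6AEB = 0x098E8
  0x98E8 + 0x0133 = 0x09A1B
One's-complement sum = 0x9A1B.
Checksum = ~0x9A1B & 0xFFFF = 0x65E4.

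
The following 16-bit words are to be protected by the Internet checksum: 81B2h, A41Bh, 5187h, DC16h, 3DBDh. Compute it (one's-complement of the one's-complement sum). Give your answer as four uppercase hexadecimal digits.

6ED6

One's-complement addition (fold any carry out of bit 15 back into bit 0):
  0x81B2 + 0xA41B = 0x125CD → wrap carry → 0x25CE
  0x25CE + 0x5187 = 0x07755
  0x7755 + 0xDC16 = 0x1536B → wrap carry → 0x536C
  0x536C + 0x3DBD = 0x09129
One's-complement sum = 0x9129.
Checksum = ~0x9129 & 0xFFFF = 0x6ED6.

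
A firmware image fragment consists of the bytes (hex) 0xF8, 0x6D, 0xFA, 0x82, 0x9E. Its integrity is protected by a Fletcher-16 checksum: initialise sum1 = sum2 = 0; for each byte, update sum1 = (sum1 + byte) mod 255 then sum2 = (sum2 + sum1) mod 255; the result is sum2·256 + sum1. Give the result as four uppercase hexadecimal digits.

2782

Running sums (mod 255):
  after byte 0 (0xF8): sum1=248, sum2=248
  after byte 1 (0x6D): sum1=102, sum2=95
  after byte 2 (0xFA): sum1=97, sum2=192
  after byte 3 (0x82): sum1=227, sum2=164
  after byte 4 (0x9E): sum1=130, sum2=39
Checksum = sum2·256 + sum1 = 39·256 + 130 = 10114 = 0x2782.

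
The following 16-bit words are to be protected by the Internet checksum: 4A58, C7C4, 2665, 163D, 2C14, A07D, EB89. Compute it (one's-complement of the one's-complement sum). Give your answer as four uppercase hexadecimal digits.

F924

One's-complement addition (fold any carry out of bit 15 back into bit 0):
  0x4A58 + 0xC7C4 = 0x1121C → wrap carry → 0x121D
  0x121D + 0x2665 = 0x03882
  0x3882 + 0x163D = 0x04EBF
  0x4EBF + 0x2C14 = 0x07AD3
  0x7AD3 + 0xA07D = 0x11B50 → wrap carry → 0x1B51
  0x1B51 + 0xEB89 = 0x106DA → wrap carry → 0x06DB
One's-complement sum = 0x06DB.
Checksum = ~0x06DB & 0xFFFF = 0xF924.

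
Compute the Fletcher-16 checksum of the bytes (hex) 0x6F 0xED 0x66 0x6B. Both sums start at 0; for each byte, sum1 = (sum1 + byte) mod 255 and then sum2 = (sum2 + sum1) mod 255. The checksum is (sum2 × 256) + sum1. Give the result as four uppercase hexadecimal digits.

Running sums (mod 255):
  after byte 0 (0x6F): sum1=111, sum2=111
  after byte 1 (0xED): sum1=93, sum2=204
  after byte 2 (0x66): sum1=195, sum2=144
  after byte 3 (0x6B): sum1=47, sum2=191
Checksum = sum2·256 + sum1 = 191·256 + 47 = 48943 = 0xBF2F.

BF2F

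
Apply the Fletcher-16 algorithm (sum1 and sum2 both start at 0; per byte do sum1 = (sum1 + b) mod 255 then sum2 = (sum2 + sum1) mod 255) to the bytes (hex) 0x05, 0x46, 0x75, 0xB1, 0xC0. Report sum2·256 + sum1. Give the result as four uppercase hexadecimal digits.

Running sums (mod 255):
  after byte 0 (0x05): sum1=5, sum2=5
  after byte 1 (0x46): sum1=75, sum2=80
  after byte 2 (0x75): sum1=192, sum2=17
  after byte 3 (0xB1): sum1=114, sum2=131
  after byte 4 (0xC0): sum1=51, sum2=182
Checksum = sum2·256 + sum1 = 182·256 + 51 = 46643 = 0xB633.

B633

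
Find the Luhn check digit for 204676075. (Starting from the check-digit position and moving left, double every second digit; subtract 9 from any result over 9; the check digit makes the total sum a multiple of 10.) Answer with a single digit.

Partial digits right→left: 5 7 0 6 7 6 4 0 2
Double every second digit counting from the check-digit position (so the 1st, 3rd, 5th, ... of the partial from the right).
  doubled (with −9 where >9): 1 0 5 8 4 → sum 18
  kept as-is: 7 6 6 0 → sum 19
Total = 18 + 19 = 37.
Check digit = (10 − (37 mod 10)) mod 10 = 3.

3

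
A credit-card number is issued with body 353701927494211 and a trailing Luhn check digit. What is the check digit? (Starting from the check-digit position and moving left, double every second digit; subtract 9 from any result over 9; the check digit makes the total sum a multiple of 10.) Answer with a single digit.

5

Partial digits right→left: 1 1 2 4 9 4 7 2 9 1 0 7 3 5 3
Double every second digit counting from the check-digit position (so the 1st, 3rd, 5th, ... of the partial from the right).
  doubled (with −9 where >9): 2 4 9 5 9 0 6 6 → sum 41
  kept as-is: 1 4 4 2 1 7 5 → sum 24
Total = 41 + 24 = 65.
Check digit = (10 − (65 mod 10)) mod 10 = 5.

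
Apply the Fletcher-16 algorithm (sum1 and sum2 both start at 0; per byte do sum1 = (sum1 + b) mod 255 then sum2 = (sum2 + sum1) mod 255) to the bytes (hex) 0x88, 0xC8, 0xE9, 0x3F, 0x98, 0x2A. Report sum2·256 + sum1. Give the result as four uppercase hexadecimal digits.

DF3D

Running sums (mod 255):
  after byte 0 (0x88): sum1=136, sum2=136
  after byte 1 (0xC8): sum1=81, sum2=217
  after byte 2 (0xE9): sum1=59, sum2=21
  after byte 3 (0x3F): sum1=122, sum2=143
  after byte 4 (0x98): sum1=19, sum2=162
  after byte 5 (0x2A): sum1=61, sum2=223
Checksum = sum2·256 + sum1 = 223·256 + 61 = 57149 = 0xDF3D.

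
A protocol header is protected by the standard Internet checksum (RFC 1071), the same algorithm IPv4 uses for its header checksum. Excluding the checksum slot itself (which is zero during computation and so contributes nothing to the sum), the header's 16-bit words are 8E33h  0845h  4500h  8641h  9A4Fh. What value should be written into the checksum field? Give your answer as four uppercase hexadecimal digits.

03F6

One's-complement addition (fold any carry out of bit 15 back into bit 0):
  0x8E33 + 0x0845 = 0x09678
  0x9678 + 0x4500 = 0x0DB78
  0xDB78 + 0x8641 = 0x161B9 → wrap carry → 0x61BA
  0x61BA + 0x9A4F = 0x0FC09
One's-complement sum = 0xFC09.
Checksum = ~0xFC09 & 0xFFFF = 0x03F6.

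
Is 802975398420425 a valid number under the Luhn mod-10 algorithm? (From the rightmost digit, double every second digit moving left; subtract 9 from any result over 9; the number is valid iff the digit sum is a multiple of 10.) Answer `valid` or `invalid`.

valid

From the right, keep odd positions and double even positions (subtract 9 from any doubled value over 9):
  doubled (positions 2,4,...): 4 0 8 9 1 9 0 → sum 31
  kept (positions 1,3,...): 5 4 2 8 3 7 2 8 → sum 39
Total = 70.
70 mod 10 = 0, so the number is valid.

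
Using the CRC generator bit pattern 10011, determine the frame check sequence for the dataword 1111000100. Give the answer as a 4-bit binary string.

0111

Append 4 zeros: 11110001000000. Divide by 10011 (XOR where the leading bit is 1):
  pos 0: 11110 XOR 10011 = 01101
  pos 1: 11010 XOR 10011 = 01001
  pos 2: 10010 XOR 10011 = 00001
  pos 6: 11000 XOR 10011 = 01011
  pos 7: 10110 XOR 10011 = 00101
  pos 9: 10100 XOR 10011 = 00111
Remainder (last 4 bits) = 0111. This is the CRC / FCS.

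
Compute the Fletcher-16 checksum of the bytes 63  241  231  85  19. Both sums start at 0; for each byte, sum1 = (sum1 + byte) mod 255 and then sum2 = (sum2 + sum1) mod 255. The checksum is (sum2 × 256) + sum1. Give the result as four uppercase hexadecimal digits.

Running sums (mod 255):
  after byte 0 (63): sum1=63, sum2=63
  after byte 1 (241): sum1=49, sum2=112
  after byte 2 (231): sum1=25, sum2=137
  after byte 3 (85): sum1=110, sum2=247
  after byte 4 (19): sum1=129, sum2=121
Checksum = sum2·256 + sum1 = 121·256 + 129 = 31105 = 0x7981.

7981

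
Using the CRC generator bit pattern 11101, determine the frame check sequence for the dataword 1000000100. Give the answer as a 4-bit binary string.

0000

Append 4 zeros: 10000001000000. Divide by 11101 (XOR where the leading bit is 1):
  pos 0: 10000 XOR 11101 = 01101
  pos 1: 11010 XOR 11101 = 00111
  pos 3: 11101 XOR 11101 = 00000
Remainder (last 4 bits) = 0000. This is the CRC / FCS.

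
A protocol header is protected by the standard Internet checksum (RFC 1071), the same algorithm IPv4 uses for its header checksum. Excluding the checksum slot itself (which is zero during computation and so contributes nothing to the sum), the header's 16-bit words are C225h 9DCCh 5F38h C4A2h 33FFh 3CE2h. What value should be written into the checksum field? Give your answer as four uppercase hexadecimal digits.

One's-complement addition (fold any carry out of bit 15 back into bit 0):
  0xC225 + 0x9DCC = 0x15FF1 → wrap carry → 0x5FF2
  0x5FF2 + 0x5F38 = 0x0BF2A
  0xBF2A + 0xC4A2 = 0x183CC → wrap carry → 0x83CD
  0x83CD + 0x33FF = 0x0B7CC
  0xB7CC + 0x3CE2 = 0x0F4AE
One's-complement sum = 0xF4AE.
Checksum = ~0xF4AE & 0xFFFF = 0x0B51.

0B51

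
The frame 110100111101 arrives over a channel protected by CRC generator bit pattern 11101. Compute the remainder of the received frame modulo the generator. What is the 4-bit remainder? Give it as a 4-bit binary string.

Modulo-2 division of 110100111101 by 11101:
  pos 0: 11010 XOR 11101 = 00111
  pos 2: 11101 XOR 11101 = 00000
  pos 7: 11101 XOR 11101 = 00000
Remainder = 0000 (zero — the frame passes the CRC check).

0000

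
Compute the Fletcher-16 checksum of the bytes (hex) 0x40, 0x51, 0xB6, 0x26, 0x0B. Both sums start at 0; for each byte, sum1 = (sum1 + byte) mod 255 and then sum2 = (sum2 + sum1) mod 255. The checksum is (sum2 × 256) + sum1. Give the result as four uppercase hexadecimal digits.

Running sums (mod 255):
  after byte 0 (0x40): sum1=64, sum2=64
  after byte 1 (0x51): sum1=145, sum2=209
  after byte 2 (0xB6): sum1=72, sum2=26
  after byte 3 (0x26): sum1=110, sum2=136
  after byte 4 (0x0B): sum1=121, sum2=2
Checksum = sum2·256 + sum1 = 2·256 + 121 = 633 = 0x0279.

0279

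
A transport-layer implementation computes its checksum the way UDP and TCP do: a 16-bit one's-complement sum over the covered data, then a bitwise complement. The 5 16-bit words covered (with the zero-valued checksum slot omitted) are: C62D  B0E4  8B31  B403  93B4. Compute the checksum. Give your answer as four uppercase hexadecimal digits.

B603

One's-complement addition (fold any carry out of bit 15 back into bit 0):
  0xC62D + 0xB0E4 = 0x17711 → wrap carry → 0x7712
  0x7712 + 0x8B31 = 0x10243 → wrap carry → 0x0244
  0x0244 + 0xB403 = 0x0B647
  0xB647 + 0x93B4 = 0x149FB → wrap carry → 0x49FC
One's-complement sum = 0x49FC.
Checksum = ~0x49FC & 0xFFFF = 0xB603.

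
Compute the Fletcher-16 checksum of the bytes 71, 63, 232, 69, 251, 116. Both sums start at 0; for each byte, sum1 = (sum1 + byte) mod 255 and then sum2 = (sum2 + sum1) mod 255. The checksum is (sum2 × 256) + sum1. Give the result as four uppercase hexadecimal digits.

C725

Running sums (mod 255):
  after byte 0 (71): sum1=71, sum2=71
  after byte 1 (63): sum1=134, sum2=205
  after byte 2 (232): sum1=111, sum2=61
  after byte 3 (69): sum1=180, sum2=241
  after byte 4 (251): sum1=176, sum2=162
  after byte 5 (116): sum1=37, sum2=199
Checksum = sum2·256 + sum1 = 199·256 + 37 = 50981 = 0xC725.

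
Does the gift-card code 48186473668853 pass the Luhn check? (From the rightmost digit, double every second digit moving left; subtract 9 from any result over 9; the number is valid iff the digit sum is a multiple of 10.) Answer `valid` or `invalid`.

From the right, keep odd positions and double even positions (subtract 9 from any doubled value over 9):
  doubled (positions 2,4,...): 1 7 3 5 3 2 8 → sum 29
  kept (positions 1,3,...): 3 8 6 3 4 8 8 → sum 40
Total = 69.
69 mod 10 = 9, so the number is invalid.

invalid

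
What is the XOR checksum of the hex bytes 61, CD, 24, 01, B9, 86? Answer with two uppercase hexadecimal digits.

B6

XOR the bytes together:
  start with 0x61
  0x61 ⊕ 0xCD = 0xAC
  0xAC ⊕ 0x24 = 0x88
  0x88 ⊕ 0x01 = 0x89
  0x89 ⊕ 0xB9 = 0x30
  0x30 ⊕ 0x86 = 0xB6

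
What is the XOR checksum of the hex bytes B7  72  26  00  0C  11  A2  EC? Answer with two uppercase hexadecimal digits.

XOR the bytes together:
  start with 0xB7
  0xB7 ⊕ 0x72 = 0xC5
  0xC5 ⊕ 0x26 = 0xE3
  0xE3 ⊕ 0x00 = 0xE3
  0xE3 ⊕ 0x0C = 0xEF
  0xEF ⊕ 0x11 = 0xFE
  0xFE ⊕ 0xA2 = 0x5C
  0x5C ⊕ 0xEC = 0xB0

B0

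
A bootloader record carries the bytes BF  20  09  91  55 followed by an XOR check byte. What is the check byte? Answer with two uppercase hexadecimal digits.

XOR the bytes together:
  start with 0xBF
  0xBF ⊕ 0x20 = 0x9F
  0x9F ⊕ 0x09 = 0x96
  0x96 ⊕ 0x91 = 0x07
  0x07 ⊕ 0x55 = 0x52

52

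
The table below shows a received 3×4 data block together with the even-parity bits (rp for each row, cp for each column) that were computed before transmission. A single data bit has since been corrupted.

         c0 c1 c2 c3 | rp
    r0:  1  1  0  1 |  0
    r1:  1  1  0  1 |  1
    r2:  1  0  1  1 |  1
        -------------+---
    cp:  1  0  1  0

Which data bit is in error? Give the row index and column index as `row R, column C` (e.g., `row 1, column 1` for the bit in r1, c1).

row 0, column 3

Recompute each row's even parity and compare to rp:
  r0: data parity 1, sent rp 0 → mismatch
  r1: data parity 1, sent rp 1 → ok
  r2: data parity 1, sent rp 1 → ok
Recompute each column's even parity and compare to cp:
  c0: data parity 1, sent cp 1 → ok
  c1: data parity 0, sent cp 0 → ok
  c2: data parity 1, sent cp 1 → ok
  c3: data parity 1, sent cp 0 → mismatch
Exactly one row (r0) and one column (c3) fail → the flipped bit is at their intersection.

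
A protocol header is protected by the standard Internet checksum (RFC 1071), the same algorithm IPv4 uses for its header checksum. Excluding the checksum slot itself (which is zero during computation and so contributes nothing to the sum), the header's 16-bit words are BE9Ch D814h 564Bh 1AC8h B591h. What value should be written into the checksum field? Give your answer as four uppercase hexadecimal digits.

42A9

One's-complement addition (fold any carry out of bit 15 back into bit 0):
  0xBE9C + 0xD814 = 0x196B0 → wrap carry → 0x96B1
  0x96B1 + 0x564B = 0x0ECFC
  0xECFC + 0x1AC8 = 0x107C4 → wrap carry → 0x07C5
  0x07C5 + 0xB591 = 0x0BD56
One's-complement sum = 0xBD56.
Checksum = ~0xBD56 & 0xFFFF = 0x42A9.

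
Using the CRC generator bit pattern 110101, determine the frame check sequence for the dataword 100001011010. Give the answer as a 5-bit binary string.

11100

Append 5 zeros: 10000101101000000. Divide by 110101 (XOR where the leading bit is 1):
  pos 0: 100001 XOR 110101 = 010100
  pos 1: 101000 XOR 110101 = 011101
  pos 2: 111011 XOR 110101 = 001110
  pos 4: 111010 XOR 110101 = 001111
  pos 6: 111110 XOR 110101 = 001011
  pos 8: 101100 XOR 110101 = 011001
  pos 9: 110010 XOR 110101 = 000111
Remainder (last 5 bits) = 11100. This is the CRC / FCS.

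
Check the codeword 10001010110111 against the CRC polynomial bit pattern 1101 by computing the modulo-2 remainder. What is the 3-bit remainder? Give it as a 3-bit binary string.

Modulo-2 division of 10001010110111 by 1101:
  pos 0: 1000 XOR 1101 = 0101
  pos 1: 1011 XOR 1101 = 0110
  pos 2: 1100 XOR 1101 = 0001
  pos 5: 1101 XOR 1101 = 0000
  pos 9: 1011 XOR 1101 = 0110
  pos 10: 1101 XOR 1101 = 0000
Remainder = 000 (zero — the frame passes the CRC check).

000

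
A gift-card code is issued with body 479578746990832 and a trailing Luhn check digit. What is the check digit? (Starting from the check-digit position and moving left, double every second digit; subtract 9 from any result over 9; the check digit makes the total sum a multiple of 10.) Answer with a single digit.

Partial digits right→left: 2 3 8 0 9 9 6 4 7 8 7 5 9 7 4
Double every second digit counting from the check-digit position (so the 1st, 3rd, 5th, ... of the partial from the right).
  doubled (with −9 where >9): 4 7 9 3 5 5 9 8 → sum 50
  kept as-is: 3 0 9 4 8 5 7 → sum 36
Total = 50 + 36 = 86.
Check digit = (10 − (86 mod 10)) mod 10 = 4.

4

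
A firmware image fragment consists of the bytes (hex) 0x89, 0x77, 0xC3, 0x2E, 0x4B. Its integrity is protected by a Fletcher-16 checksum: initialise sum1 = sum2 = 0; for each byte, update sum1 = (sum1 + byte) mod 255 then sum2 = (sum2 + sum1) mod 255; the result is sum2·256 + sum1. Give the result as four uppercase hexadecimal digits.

Running sums (mod 255):
  after byte 0 (0x89): sum1=137, sum2=137
  after byte 1 (0x77): sum1=1, sum2=138
  after byte 2 (0xC3): sum1=196, sum2=79
  after byte 3 (0x2E): sum1=242, sum2=66
  after byte 4 (0x4B): sum1=62, sum2=128
Checksum = sum2·256 + sum1 = 128·256 + 62 = 32830 = 0x803E.

803E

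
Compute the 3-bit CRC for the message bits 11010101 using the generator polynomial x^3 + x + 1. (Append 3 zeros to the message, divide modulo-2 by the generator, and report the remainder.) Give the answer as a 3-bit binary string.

010

Append 3 zeros: 11010101000. Divide by 1011 (XOR where the leading bit is 1):
  pos 0: 1101 XOR 1011 = 0110
  pos 1: 1100 XOR 1011 = 0111
  pos 2: 1111 XOR 1011 = 0100
  pos 3: 1000 XOR 1011 = 0011
  pos 5: 1110 XOR 1011 = 0101
  pos 6: 1010 XOR 1011 = 0001
Remainder (last 3 bits) = 010. This is the CRC / FCS.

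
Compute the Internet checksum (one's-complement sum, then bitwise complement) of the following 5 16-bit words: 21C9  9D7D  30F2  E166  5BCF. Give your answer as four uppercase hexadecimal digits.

D290

One's-complement addition (fold any carry out of bit 15 back into bit 0):
  0x21C9 + 0x9D7D = 0x0BF46
  0xBF46 + 0x30F2 = 0x0F038
  0xF038 + 0xE166 = 0x1D19E → wrap carry → 0xD19F
  0xD19F + 0x5BCF = 0x12D6E → wrap carry → 0x2D6F
One's-complement sum = 0x2D6F.
Checksum = ~0x2D6F & 0xFFFF = 0xD290.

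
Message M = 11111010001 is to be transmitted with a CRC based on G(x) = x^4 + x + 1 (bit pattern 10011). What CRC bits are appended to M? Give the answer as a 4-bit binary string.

Append 4 zeros: 111110100010000. Divide by 10011 (XOR where the leading bit is 1):
  pos 0: 11111 XOR 10011 = 01100
  pos 1: 11000 XOR 10011 = 01011
  pos 2: 10111 XOR 10011 = 00100
  pos 4: 10000 XOR 10011 = 00011
  pos 7: 11010 XOR 10011 = 01001
  pos 8: 10010 XOR 10011 = 00001
Remainder (last 4 bits) = 0100. This is the CRC / FCS.

0100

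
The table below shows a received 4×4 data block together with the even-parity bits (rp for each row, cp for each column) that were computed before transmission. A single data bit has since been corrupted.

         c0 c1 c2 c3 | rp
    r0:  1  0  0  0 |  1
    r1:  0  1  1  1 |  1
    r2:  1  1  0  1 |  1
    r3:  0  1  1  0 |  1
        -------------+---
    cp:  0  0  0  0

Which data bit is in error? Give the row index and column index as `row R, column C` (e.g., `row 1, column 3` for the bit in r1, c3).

Recompute each row's even parity and compare to rp:
  r0: data parity 1, sent rp 1 → ok
  r1: data parity 1, sent rp 1 → ok
  r2: data parity 1, sent rp 1 → ok
  r3: data parity 0, sent rp 1 → mismatch
Recompute each column's even parity and compare to cp:
  c0: data parity 0, sent cp 0 → ok
  c1: data parity 1, sent cp 0 → mismatch
  c2: data parity 0, sent cp 0 → ok
  c3: data parity 0, sent cp 0 → ok
Exactly one row (r3) and one column (c1) fail → the flipped bit is at their intersection.

row 3, column 1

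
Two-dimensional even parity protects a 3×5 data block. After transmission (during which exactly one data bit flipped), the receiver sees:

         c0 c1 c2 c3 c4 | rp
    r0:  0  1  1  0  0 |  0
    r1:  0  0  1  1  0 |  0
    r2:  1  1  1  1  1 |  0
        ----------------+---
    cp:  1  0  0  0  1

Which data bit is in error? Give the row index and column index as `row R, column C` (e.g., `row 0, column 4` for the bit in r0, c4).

row 2, column 2

Recompute each row's even parity and compare to rp:
  r0: data parity 0, sent rp 0 → ok
  r1: data parity 0, sent rp 0 → ok
  r2: data parity 1, sent rp 0 → mismatch
Recompute each column's even parity and compare to cp:
  c0: data parity 1, sent cp 1 → ok
  c1: data parity 0, sent cp 0 → ok
  c2: data parity 1, sent cp 0 → mismatch
  c3: data parity 0, sent cp 0 → ok
  c4: data parity 1, sent cp 1 → ok
Exactly one row (r2) and one column (c2) fail → the flipped bit is at their intersection.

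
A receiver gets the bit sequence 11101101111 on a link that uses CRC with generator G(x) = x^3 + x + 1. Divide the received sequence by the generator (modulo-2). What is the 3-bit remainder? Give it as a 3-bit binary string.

011

Modulo-2 division of 11101101111 by 1011:
  pos 0: 1110 XOR 1011 = 0101
  pos 1: 1011 XOR 1011 = 0000
  pos 5: 1011 XOR 1011 = 0000
Remainder = 011 (nonzero — an error is detected).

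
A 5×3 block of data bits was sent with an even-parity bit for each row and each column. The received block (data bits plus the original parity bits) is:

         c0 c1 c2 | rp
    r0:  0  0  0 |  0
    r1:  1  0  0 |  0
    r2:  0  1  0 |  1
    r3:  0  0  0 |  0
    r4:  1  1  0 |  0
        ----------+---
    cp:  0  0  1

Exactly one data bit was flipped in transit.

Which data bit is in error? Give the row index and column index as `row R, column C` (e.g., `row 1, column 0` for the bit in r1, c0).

Recompute each row's even parity and compare to rp:
  r0: data parity 0, sent rp 0 → ok
  r1: data parity 1, sent rp 0 → mismatch
  r2: data parity 1, sent rp 1 → ok
  r3: data parity 0, sent rp 0 → ok
  r4: data parity 0, sent rp 0 → ok
Recompute each column's even parity and compare to cp:
  c0: data parity 0, sent cp 0 → ok
  c1: data parity 0, sent cp 0 → ok
  c2: data parity 0, sent cp 1 → mismatch
Exactly one row (r1) and one column (c2) fail → the flipped bit is at their intersection.

row 1, column 2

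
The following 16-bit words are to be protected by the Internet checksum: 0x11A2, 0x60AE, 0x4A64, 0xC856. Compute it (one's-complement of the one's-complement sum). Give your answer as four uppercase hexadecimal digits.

7AF4

One's-complement addition (fold any carry out of bit 15 back into bit 0):
  0x11A2 + 0x60AE = 0x07250
  0x7250 + 0x4A64 = 0x0BCB4
  0xBCB4 + 0xC856 = 0x1850A → wrap carry → 0x850B
One's-complement sum = 0x850B.
Checksum = ~0x850B & 0xFFFF = 0x7AF4.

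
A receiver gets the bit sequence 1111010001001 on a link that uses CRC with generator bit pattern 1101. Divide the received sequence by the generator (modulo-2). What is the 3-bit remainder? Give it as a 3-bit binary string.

Modulo-2 division of 1111010001001 by 1101:
  pos 0: 1111 XOR 1101 = 0010
  pos 2: 1001 XOR 1101 = 0100
  pos 3: 1000 XOR 1101 = 0101
  pos 4: 1010 XOR 1101 = 0111
  pos 5: 1110 XOR 1101 = 0011
  pos 7: 1110 XOR 1101 = 0011
  pos 9: 1101 XOR 1101 = 0000
Remainder = 000 (zero — the frame passes the CRC check).

000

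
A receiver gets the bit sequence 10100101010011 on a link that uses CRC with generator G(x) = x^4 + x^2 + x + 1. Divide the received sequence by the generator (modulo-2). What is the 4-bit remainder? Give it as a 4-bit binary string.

0001

Modulo-2 division of 10100101010011 by 10111:
  pos 0: 10100 XOR 10111 = 00011
  pos 3: 11101 XOR 10111 = 01010
  pos 4: 10100 XOR 10111 = 00011
  pos 7: 11100 XOR 10111 = 01011
  pos 8: 10111 XOR 10111 = 00000
Remainder = 0001 (nonzero — an error is detected).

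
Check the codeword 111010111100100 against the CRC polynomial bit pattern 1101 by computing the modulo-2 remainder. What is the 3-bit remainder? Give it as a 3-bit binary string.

Modulo-2 division of 111010111100100 by 1101:
  pos 0: 1110 XOR 1101 = 0011
  pos 2: 1110 XOR 1101 = 0011
  pos 4: 1111 XOR 1101 = 0010
  pos 6: 1011 XOR 1101 = 0110
  pos 7: 1100 XOR 1101 = 0001
  pos 10: 1010 XOR 1101 = 0111
  pos 11: 1110 XOR 1101 = 0011
Remainder = 011 (nonzero — an error is detected).

011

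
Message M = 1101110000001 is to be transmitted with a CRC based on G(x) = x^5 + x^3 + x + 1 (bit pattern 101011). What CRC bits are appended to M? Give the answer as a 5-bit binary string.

Append 5 zeros: 110111000000100000. Divide by 101011 (XOR where the leading bit is 1):
  pos 0: 110111 XOR 101011 = 011100
  pos 1: 111000 XOR 101011 = 010011
  pos 2: 100110 XOR 101011 = 001101
  pos 4: 110100 XOR 101011 = 011111
  pos 5: 111110 XOR 101011 = 010101
  pos 6: 101010 XOR 101011 = 000001
  pos 11: 110000 XOR 101011 = 011011
  pos 12: 110110 XOR 101011 = 011101
Remainder (last 5 bits) = 11101. This is the CRC / FCS.

11101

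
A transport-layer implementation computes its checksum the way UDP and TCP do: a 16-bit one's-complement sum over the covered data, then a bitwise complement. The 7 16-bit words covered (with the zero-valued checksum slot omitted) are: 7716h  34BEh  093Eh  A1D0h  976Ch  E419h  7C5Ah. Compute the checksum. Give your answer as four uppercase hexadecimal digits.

B13B

One's-complement addition (fold any carry out of bit 15 back into bit 0):
  0x7716 + 0x34BE = 0x0ABD4
  0xABD4 + 0x093E = 0x0B512
  0xB512 + 0xA1D0 = 0x156E2 → wrap carry → 0x56E3
  0x56E3 + 0x976C = 0x0EE4F
  0xEE4F + 0xE419 = 0x1D268 → wrap carry → 0xD269
  0xD269 + 0x7C5A = 0x14EC3 → wrap carry → 0x4EC4
One's-complement sum = 0x4EC4.
Checksum = ~0x4EC4 & 0xFFFF = 0xB13B.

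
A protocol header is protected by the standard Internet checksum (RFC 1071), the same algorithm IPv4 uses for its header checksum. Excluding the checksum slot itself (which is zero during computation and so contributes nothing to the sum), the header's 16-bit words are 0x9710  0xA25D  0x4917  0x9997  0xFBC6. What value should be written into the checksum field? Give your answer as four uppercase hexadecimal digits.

One's-complement addition (fold any carry out of bit 15 back into bit 0):
  0x9710 + 0xA25D = 0x1396D → wrap carry → 0x396E
  0x396E + 0x4917 = 0x08285
  0x8285 + 0x9997 = 0x11C1C → wrap carry → 0x1C1D
  0x1C1D + 0xFBC6 = 0x117E3 → wrap carry → 0x17E4
One's-complement sum = 0x17E4.
Checksum = ~0x17E4 & 0xFFFF = 0xE81B.

E81B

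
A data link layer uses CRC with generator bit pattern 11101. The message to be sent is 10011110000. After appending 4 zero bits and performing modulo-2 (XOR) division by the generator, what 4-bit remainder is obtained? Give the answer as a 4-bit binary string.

0010

Append 4 zeros: 100111100000000. Divide by 11101 (XOR where the leading bit is 1):
  pos 0: 10011 XOR 11101 = 01110
  pos 1: 11101 XOR 11101 = 00000
  pos 6: 10000 XOR 11101 = 01101
  pos 7: 11010 XOR 11101 = 00111
  pos 9: 11100 XOR 11101 = 00001
Remainder (last 4 bits) = 0010. This is the CRC / FCS.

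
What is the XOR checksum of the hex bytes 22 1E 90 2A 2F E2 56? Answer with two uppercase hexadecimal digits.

1D

XOR the bytes together:
  start with 0x22
  0x22 ⊕ 0x1E = 0x3C
  0x3C ⊕ 0x90 = 0xAC
  0xAC ⊕ 0x2A = 0x86
  0x86 ⊕ 0x2F = 0xA9
  0xA9 ⊕ 0xE2 = 0x4B
  0x4B ⊕ 0x56 = 0x1D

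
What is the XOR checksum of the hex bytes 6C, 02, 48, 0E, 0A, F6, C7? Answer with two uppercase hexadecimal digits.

13

XOR the bytes together:
  start with 0x6C
  0x6C ⊕ 0x02 = 0x6E
  0x6E ⊕ 0x48 = 0x26
  0x26 ⊕ 0x0E = 0x28
  0x28 ⊕ 0x0A = 0x22
  0x22 ⊕ 0xF6 = 0xD4
  0xD4 ⊕ 0xC7 = 0x13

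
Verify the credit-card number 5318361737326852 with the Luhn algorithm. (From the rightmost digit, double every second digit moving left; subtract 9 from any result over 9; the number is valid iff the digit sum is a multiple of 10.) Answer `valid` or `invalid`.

valid

From the right, keep odd positions and double even positions (subtract 9 from any doubled value over 9):
  doubled (positions 2,4,...): 1 3 6 6 2 6 2 1 → sum 27
  kept (positions 1,3,...): 2 8 2 7 7 6 8 3 → sum 43
Total = 70.
70 mod 10 = 0, so the number is valid.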